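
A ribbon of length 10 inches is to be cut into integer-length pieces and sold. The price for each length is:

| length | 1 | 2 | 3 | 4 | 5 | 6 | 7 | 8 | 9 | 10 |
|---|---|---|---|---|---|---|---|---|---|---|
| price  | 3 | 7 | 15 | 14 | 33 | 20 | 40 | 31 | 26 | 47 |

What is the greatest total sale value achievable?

66

Consider every possible first cut. R[k] is the best of p[i]+R[k−i] over all sellable i≤k.
R[1] = 3
R[2] = max(3+3, 7+0) = 7
R[3] = max(3+7, 7+3, 15+0) = 15
R[4] = max(3+15, 7+7, 15+3, 14+0) = 18
R[5] = max(3+18, 7+15, 15+7, 14+3, 33+0) = 33
R[6] = max(3+33, 7+18, 15+15, 14+7, 33+3, 20+0) = 36
R[7] = max(3+36, 7+33, 15+18, …, 20+3, 40+0) = 40
R[8] = max(3+40, 7+36, 15+33, …, 40+3, 31+0) = 48
R[9] = max(3+48, 7+40, 15+36, …, 31+3, 26+0) = 51
R[10] = max(3+51, 7+48, 15+40, …, 26+3, 47+0) = 66
One optimal cutting: 5 + 5 → ¢33 + ¢33 = ¢66.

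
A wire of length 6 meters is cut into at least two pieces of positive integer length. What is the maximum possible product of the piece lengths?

Let m[k] be the best product for length k (with at least one cut). For each first piece i, the rest contributes max(k−i, m[k−i]).
m[2] = 1·max(1,0) = 1·1 = 1
m[3] = 1·max(2,1) = 1·2 = 2
m[4] = 2·max(2,1) = 2·2 = 4
m[5] = 2·max(3,2) = 2·3 = 6
m[6] = 3·max(3,2) = 3·3 = 9
One optimal split: 3 + 3; product 3·3 = 9.

9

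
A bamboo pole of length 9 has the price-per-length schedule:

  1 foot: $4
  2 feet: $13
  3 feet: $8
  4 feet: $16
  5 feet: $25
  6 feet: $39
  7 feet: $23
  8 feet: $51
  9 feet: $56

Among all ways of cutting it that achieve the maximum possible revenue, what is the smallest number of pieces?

1

Consider every possible first cut. r[k] is the best of p[i]+r[k−i] over all sellable i≤k.
r[1] = 4
r[2] = max(4+4, 13+0) = 13
r[3] = max(4+13, 13+4, 8+0) = 17
r[4] = max(4+17, 13+13, 8+4, 16+0) = 26
r[5] = max(4+26, 13+17, 8+13, 16+4, 25+0) = 30
r[6] = max(4+30, 13+26, 8+17, 16+13, 25+4, 39+0) = 39
r[7] = max(4+39, 13+30, 8+26, …, 39+4, 23+0) = 43
r[8] = max(4+43, 13+39, 8+30, …, 23+4, 51+0) = 52
r[9] = max(4+52, 13+43, 8+39, …, 51+4, 56+0) = 56
Maximum revenue is $56.
Now minimize piece count subject to staying optimal: for each k, pieces[k] = 1 + min over i with p[i]+r[k−i]=r[k] of pieces[k−i].
pieces[6] = 1
pieces[7] = 2
pieces[8] = 2
pieces[9] = 1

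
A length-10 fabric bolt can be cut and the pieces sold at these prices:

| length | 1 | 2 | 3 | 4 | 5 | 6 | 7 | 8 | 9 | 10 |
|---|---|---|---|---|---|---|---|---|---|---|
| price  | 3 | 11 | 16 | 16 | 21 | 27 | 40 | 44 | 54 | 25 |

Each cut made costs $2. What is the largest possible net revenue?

Consider every possible first cut. net[k] is the best of p[i]+net[k−i] over all sellable i≤k, charging 2 whenever i<k.
net[1] = 3
net[2] = 11
net[3] = 16
net[4] = 20  (first piece 2, then net[2]=11)
net[5] = 25  (first piece 2, then net[3]=16)
net[6] = 30  (first piece 3, then net[3]=16)
net[7] = 40
net[8] = 44
net[9] = 54
net[10] = 55  (first piece 1, then net[9]=54)
One optimal plan: pieces 9 + 1 (1 cut) → $57 − $2 = $55.

55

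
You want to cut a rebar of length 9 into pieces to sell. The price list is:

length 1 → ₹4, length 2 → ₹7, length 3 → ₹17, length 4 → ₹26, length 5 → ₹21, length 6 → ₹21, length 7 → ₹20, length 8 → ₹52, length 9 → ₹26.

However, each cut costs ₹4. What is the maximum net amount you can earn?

Build r[k] bottom-up: r[k] = max over allowed piece i of (p[i] + r[k−i]) − 4 per cut.
r[1] = 4
r[2] = max(4+4-4, 7+0) = 7
r[3] = max(4+7-4, 7+4-4, 17+0) = 17
r[4] = max(4+17-4, 7+7-4, 17+4-4, 26+0) = 26
r[5] = max(4+26-4, 7+17-4, 17+7-4, 26+4-4, 21+0) = 26
r[6] = max(4+26-4, 7+26-4, 17+17-4, 26+7-4, 21+4-4, 21+0) = 30
r[7] = max(4+30-4, 7+26-4, 17+26-4, …, 21+4-4, 20+0) = 39
r[8] = max(4+39-4, 7+30-4, 17+26-4, …, 20+4-4, 52+0) = 52
r[9] = max(4+52-4, 7+39-4, 17+30-4, …, 52+4-4, 26+0) = 52
One optimal plan: pieces 8 + 1 (1 cut) → ₹56 − ₹4 = ₹52.

52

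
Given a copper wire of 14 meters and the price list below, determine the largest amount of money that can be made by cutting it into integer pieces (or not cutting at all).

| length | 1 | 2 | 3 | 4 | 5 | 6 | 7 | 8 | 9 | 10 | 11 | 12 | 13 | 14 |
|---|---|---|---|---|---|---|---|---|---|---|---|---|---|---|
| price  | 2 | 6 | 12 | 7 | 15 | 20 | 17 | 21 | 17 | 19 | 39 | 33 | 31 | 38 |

Consider every possible first cut. r[k] is the best of p[i]+r[k−i] over all sellable i≤k.
r[1] = 2
r[2] = 6
r[3] = 12
r[4] = 14  (first piece 1, then r[3]=12)
r[5] = 18  (first piece 2, then r[3]=12)
r[6] = 24  (first piece 3, then r[3]=12)
r[7] = 26  (first piece 1, then r[6]=24)
r[8] = 30  (first piece 2, then r[6]=24)
r[9] = 36  (first piece 3, then r[6]=24)
r[10] = 38  (first piece 1, then r[9]=36)
r[11] = 42  (first piece 2, then r[9]=36)
r[12] = 48  (first piece 3, then r[9]=36)
r[13] = 50  (first piece 1, then r[12]=48)
r[14] = 54  (first piece 2, then r[12]=48)
One optimal cutting: 3 + 3 + 3 + 3 + 2 → €12 + €12 + €12 + €12 + €6 = €54.

54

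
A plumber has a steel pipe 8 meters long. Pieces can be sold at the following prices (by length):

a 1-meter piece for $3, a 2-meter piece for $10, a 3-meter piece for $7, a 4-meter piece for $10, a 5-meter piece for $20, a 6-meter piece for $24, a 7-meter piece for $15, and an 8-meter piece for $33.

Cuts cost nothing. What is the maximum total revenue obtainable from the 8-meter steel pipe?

40

Build v[k] bottom-up: v[k] = max over allowed piece i of (p[i] + v[k−i]).
v[1] = 3
v[2] = 10
v[3] = 13  (first piece 1, then v[2]=10)
v[4] = 20  (first piece 2, then v[2]=10)
v[5] = 23  (first piece 1, then v[4]=20)
v[6] = 30  (first piece 2, then v[4]=20)
v[7] = 33  (first piece 1, then v[6]=30)
v[8] = 40  (first piece 2, then v[6]=30)
One optimal cutting: 2 + 2 + 2 + 2 → $10 + $10 + $10 + $10 = $40.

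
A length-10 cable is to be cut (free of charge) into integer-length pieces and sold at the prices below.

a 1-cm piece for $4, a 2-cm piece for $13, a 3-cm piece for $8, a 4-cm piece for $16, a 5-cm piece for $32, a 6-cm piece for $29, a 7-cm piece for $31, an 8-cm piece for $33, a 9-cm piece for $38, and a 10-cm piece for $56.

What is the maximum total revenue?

Let R[k] be the best obtainable value from length k. For each k, try every first piece i and keep the best of price[i] + R[k−i].
R[1] = 4
R[2] = max(4+4, 13+0) = 13
R[3] = max(4+13, 13+4, 8+0) = 17
R[4] = max(4+17, 13+13, 8+4, 16+0) = 26
R[5] = max(4+26, 13+17, 8+13, 16+4, 32+0) = 32
R[6] = max(4+32, 13+26, 8+17, 16+13, 32+4, 29+0) = 39
R[7] = max(4+39, 13+32, 8+26, …, 29+4, 31+0) = 45
R[8] = max(4+45, 13+39, 8+32, …, 31+4, 33+0) = 52
R[9] = max(4+52, 13+45, 8+39, …, 33+4, 38+0) = 58
R[10] = max(4+58, 13+52, 8+45, …, 38+4, 56+0) = 65
One optimal cutting: 2 + 2 + 2 + 2 + 2 → $13 + $13 + $13 + $13 + $13 = $65.

65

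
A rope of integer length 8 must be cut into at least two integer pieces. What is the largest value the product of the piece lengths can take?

Let prod[k] be the best product for length k (with at least one cut). For each first piece i, the rest contributes max(k−i, prod[k−i]).
prod[2] = 1·max(1,0) = 1·1 = 1
prod[3] = 1·max(2,1) = 1·2 = 2
prod[4] = 2·max(2,1) = 2·2 = 4
prod[5] = 2·max(3,2) = 2·3 = 6
prod[6] = 3·max(3,2) = 3·3 = 9
prod[7] = 2·max(5,6) = 2·6 = 12
prod[8] = 2·max(6,9) = 2·9 = 18
One optimal split: 3 + 3 + 2; product 3·3·2 = 18.

18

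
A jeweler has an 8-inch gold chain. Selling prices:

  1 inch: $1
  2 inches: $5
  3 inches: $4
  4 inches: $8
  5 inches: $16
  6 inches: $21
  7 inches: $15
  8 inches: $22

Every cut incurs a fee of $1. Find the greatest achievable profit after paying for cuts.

25

Consider every possible first cut. r[k] is the best of p[i]+r[k−i] over all sellable i≤k, charging 1 whenever i<k.
r[1] = 1
r[2] = 5
r[3] = 5  (first piece 1, then r[2]=5)
r[4] = 9  (first piece 2, then r[2]=5)
r[5] = 16
r[6] = 21
r[7] = 21  (first piece 1, then r[6]=21)
r[8] = 25  (first piece 2, then r[6]=21)
One optimal plan: pieces 6 + 2 (1 cut) → $26 − $1 = $25.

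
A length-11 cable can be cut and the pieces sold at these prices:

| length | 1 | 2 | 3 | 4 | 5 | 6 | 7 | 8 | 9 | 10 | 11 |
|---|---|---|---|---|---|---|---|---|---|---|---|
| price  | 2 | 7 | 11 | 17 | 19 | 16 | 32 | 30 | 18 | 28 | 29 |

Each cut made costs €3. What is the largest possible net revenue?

Let v[k] be the best obtainable value from length k. For each k, try every first piece i and keep the best of price[i] + v[k−i] minus the 3 cut fee when i<k.
v[1] = 2
v[2] = max(2+2-3, 7+0) = 7
v[3] = max(2+7-3, 7+2-3, 11+0) = 11
v[4] = max(2+11-3, 7+7-3, 11+2-3, 17+0) = 17
v[5] = max(2+17-3, 7+11-3, 11+7-3, 17+2-3, 19+0) = 19
v[6] = max(2+19-3, 7+17-3, 11+11-3, 17+7-3, 19+2-3, 16+0) = 21
v[7] = max(2+21-3, 7+19-3, 11+17-3, …, 16+2-3, 32+0) = 32
v[8] = max(2+32-3, 7+21-3, 11+19-3, …, 32+2-3, 30+0) = 31
v[9] = max(2+31-3, 7+32-3, 11+21-3, …, 30+2-3, 18+0) = 36
v[10] = max(2+36-3, 7+31-3, 11+32-3, …, 18+2-3, 28+0) = 40
v[11] = max(2+40-3, 7+36-3, 11+31-3, …, 28+2-3, 29+0) = 46
One optimal plan: pieces 7 + 4 (1 cut) → €49 − €3 = €46.

46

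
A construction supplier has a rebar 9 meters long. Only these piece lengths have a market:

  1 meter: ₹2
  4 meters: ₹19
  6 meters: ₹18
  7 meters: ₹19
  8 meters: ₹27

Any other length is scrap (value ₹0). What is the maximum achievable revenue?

Build r[k] bottom-up: r[k] = max over allowed piece i of (p[i] + r[k−i]).
r[1] = 2
r[2] = 4  (first piece 1, then r[1]=2)
r[3] = 6  (first piece 1, then r[2]=4)
r[4] = 19
r[5] = 21  (first piece 1, then r[4]=19)
r[6] = 23  (first piece 1, then r[5]=21)
r[7] = 25  (first piece 1, then r[6]=23)
r[8] = 38  (first piece 4, then r[4]=19)
r[9] = 40  (first piece 1, then r[8]=38)
One optimal cutting: 4 + 4 + 1 → ₹40.

40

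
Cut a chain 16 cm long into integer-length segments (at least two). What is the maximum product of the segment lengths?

Let m[k] be the best product for length k (with at least one cut). For each first piece i, the rest contributes max(k−i, m[k−i]).
m[2] = 1·max(1,0) = 1·1 = 1
m[3] = max(1·2, 2·1) = 2
m[4] = max(1·3, 2·2, 3·1) = 4
m[5] = max(1·4, 2·3, 3·2, 4·1) = 6
m[6] = max(1·6, 2·4, 3·3, 4·2, 5·1) = 9
m[7] = max(1·9, 2·6, 3·4, 4·3, 5·2, 6·1) = 12
m[8] = max(1·12, 2·9, 3·6, …, 6·2, 7·1) = 18
m[9] = max(1·18, 2·12, 3·9, …, 7·2, 8·1) = 27
m[10] = max(1·27, 2·18, 3·12, …, 8·2, 9·1) = 36
m[11] = max(1·36, 2·27, 3·18, …, 9·2, 10·1) = 54
m[12] = max(1·54, 2·36, 3·27, …, 10·2, 11·1) = 81
m[13] = max(1·81, 2·54, 3·36, …, 11·2, 12·1) = 108
m[14] = max(1·108, 2·81, 3·54, …, 12·2, 13·1) = 162
m[15] = max(1·162, 2·108, 3·81, …, 13·2, 14·1) = 243
m[16] = max(1·243, 2·162, 3·108, …, 14·2, 15·1) = 324
One optimal split: 3 + 3 + 3 + 3 + 2 + 2; product 3·3·3·3·2·2 = 324.

324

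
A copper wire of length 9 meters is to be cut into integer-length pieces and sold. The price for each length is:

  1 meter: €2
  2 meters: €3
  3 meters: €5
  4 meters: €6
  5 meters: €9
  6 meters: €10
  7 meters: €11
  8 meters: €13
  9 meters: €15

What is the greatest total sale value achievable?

18

Let r[k] be the best obtainable value from length k. For each k, try every first piece i and keep the best of price[i] + r[k−i].
r[1] = 2
r[2] = 4  (first piece 1, then r[1]=2)
r[3] = 6  (first piece 1, then r[2]=4)
r[4] = 8  (first piece 1, then r[3]=6)
r[5] = 10  (first piece 1, then r[4]=8)
r[6] = 12  (first piece 1, then r[5]=10)
r[7] = 14  (first piece 1, then r[6]=12)
r[8] = 16  (first piece 1, then r[7]=14)
r[9] = 18  (first piece 1, then r[8]=16)
One optimal cutting: 1 + 1 + 1 + 1 + 1 + 1 + 1 + 1 + 1 → €2 + €2 + €2 + €2 + €2 + €2 + €2 + €2 + €2 = €18.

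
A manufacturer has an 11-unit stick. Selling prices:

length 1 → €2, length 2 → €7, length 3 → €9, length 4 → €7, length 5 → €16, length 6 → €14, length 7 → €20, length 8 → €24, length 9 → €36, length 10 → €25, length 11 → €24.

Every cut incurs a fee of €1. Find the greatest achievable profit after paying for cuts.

42

Consider every possible first cut. v[k] is the best of p[i]+v[k−i] over all sellable i≤k, charging 1 whenever i<k.
v[1] = 2
v[2] = max(2+2-1, 7+0) = 7
v[3] = max(2+7-1, 7+2-1, 9+0) = 9
v[4] = max(2+9-1, 7+7-1, 9+2-1, 7+0) = 13
v[5] = max(2+13-1, 7+9-1, 9+7-1, 7+2-1, 16+0) = 16
v[6] = max(2+16-1, 7+13-1, 9+9-1, 7+7-1, 16+2-1, 14+0) = 19
v[7] = max(2+19-1, 7+16-1, 9+13-1, …, 14+2-1, 20+0) = 22
v[8] = max(2+22-1, 7+19-1, 9+16-1, …, 20+2-1, 24+0) = 25
v[9] = max(2+25-1, 7+22-1, 9+19-1, …, 24+2-1, 36+0) = 36
v[10] = max(2+36-1, 7+25-1, 9+22-1, …, 36+2-1, 25+0) = 37
v[11] = max(2+37-1, 7+36-1, 9+25-1, …, 25+2-1, 24+0) = 42
One optimal plan: pieces 9 + 2 (1 cut) → €43 − €1 = €42.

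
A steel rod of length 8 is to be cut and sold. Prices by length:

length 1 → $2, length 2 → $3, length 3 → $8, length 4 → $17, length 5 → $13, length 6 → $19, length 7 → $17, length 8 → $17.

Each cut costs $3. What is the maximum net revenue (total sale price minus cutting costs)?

Build r[k] bottom-up: r[k] = max over allowed piece i of (p[i] + r[k−i]) − 3 per cut.
r[1] = 2
r[2] = 3
r[3] = 8
r[4] = 17
r[5] = 16  (first piece 1, then r[4]=17)
r[6] = 19
r[7] = 22  (first piece 3, then r[4]=17)
r[8] = 31  (first piece 4, then r[4]=17)
One optimal plan: pieces 4 + 4 (1 cut) → $34 − $3 = $31.

31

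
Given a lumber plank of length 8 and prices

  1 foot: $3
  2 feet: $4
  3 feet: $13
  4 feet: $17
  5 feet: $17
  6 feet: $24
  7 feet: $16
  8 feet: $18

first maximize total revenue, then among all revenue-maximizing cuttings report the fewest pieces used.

Consider every possible first cut. r[k] is the best of p[i]+r[k−i] over all sellable i≤k.
r[1] = 3
r[2] = 6  (first piece 1, then r[1]=3)
r[3] = 13
r[4] = 17
r[5] = 20  (first piece 1, then r[4]=17)
r[6] = 26  (first piece 3, then r[3]=13)
r[7] = 30  (first piece 3, then r[4]=17)
r[8] = 34  (first piece 4, then r[4]=17)
Maximum revenue is $34.
Now minimize piece count subject to staying optimal: for each k, pieces[k] = 1 + min over i with p[i]+r[k−i]=r[k] of pieces[k−i].
pieces[5] = 2
pieces[6] = 2
pieces[7] = 2
pieces[8] = 2

2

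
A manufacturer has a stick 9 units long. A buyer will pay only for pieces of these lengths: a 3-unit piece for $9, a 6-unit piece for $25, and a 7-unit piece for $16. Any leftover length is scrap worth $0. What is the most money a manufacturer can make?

34

Let best[k] be the best obtainable value from length k. For each k, try every first piece i and keep the best of price[i] + best[k−i].
best[1] = 0
best[2] = 0
best[3] = 9
best[4] = 9
best[5] = 9
best[6] = max(9+9, 25+0) = 25
best[7] = max(9+9, 25+0, 16+0) = 25
best[8] = max(9+9, 25+0, 16+0) = 25
best[9] = max(9+25, 25+9, 16+0) = 34
One optimal cutting: 6 + 3 → $34.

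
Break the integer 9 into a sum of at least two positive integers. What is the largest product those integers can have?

27

Fill g[k] for k=2..9: at each k try every first piece i and multiply by the better of (k−i) uncut or g[k−i].
g[2] = 1×max(1,0) = 1×1 = 1
g[3] = 1×max(2,1) = 1×2 = 2
g[4] = 2×max(2,1) = 2×2 = 4
g[5] = 2×max(3,2) = 2×3 = 6
g[6] = 3×max(3,2) = 3×3 = 9
g[7] = 2×max(5,6) = 2×6 = 12
g[8] = 2×max(6,9) = 2×9 = 18
g[9] = 3×max(6,9) = 3×9 = 27
One optimal split: 3 + 3 + 3; product 3×3×3 = 27.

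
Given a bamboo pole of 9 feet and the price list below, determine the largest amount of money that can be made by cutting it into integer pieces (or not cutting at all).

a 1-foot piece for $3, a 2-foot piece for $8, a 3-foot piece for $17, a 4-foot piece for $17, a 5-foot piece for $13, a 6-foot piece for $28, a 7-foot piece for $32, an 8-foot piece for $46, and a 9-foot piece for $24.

Build v[k] bottom-up: v[k] = max over allowed piece i of (p[i] + v[k−i]).
v[1] = 3
v[2] = max(3+3, 8+0) = 8
v[3] = max(3+8, 8+3, 17+0) = 17
v[4] = max(3+17, 8+8, 17+3, 17+0) = 20
v[5] = max(3+20, 8+17, 17+8, 17+3, 13+0) = 25
v[6] = max(3+25, 8+20, 17+17, 17+8, 13+3, 28+0) = 34
v[7] = max(3+34, 8+25, 17+20, …, 28+3, 32+0) = 37
v[8] = max(3+37, 8+34, 17+25, …, 32+3, 46+0) = 46
v[9] = max(3+46, 8+37, 17+34, …, 46+3, 24+0) = 51
One optimal cutting: 3 + 3 + 3 → $17 + $17 + $17 = $51.

51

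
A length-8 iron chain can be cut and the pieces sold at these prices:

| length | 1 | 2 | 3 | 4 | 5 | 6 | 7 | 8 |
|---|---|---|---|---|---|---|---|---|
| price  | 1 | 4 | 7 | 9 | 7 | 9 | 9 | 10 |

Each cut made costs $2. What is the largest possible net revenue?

Build r[k] bottom-up: r[k] = max over allowed piece i of (p[i] + r[k−i]) − 2 per cut.
r[1] = 1
r[2] = 4
r[3] = 7
r[4] = 9
r[5] = 9  (first piece 2, then r[3]=7)
r[6] = 12  (first piece 3, then r[3]=7)
r[7] = 14  (first piece 3, then r[4]=9)
r[8] = 16  (first piece 4, then r[4]=9)
One optimal plan: pieces 4 + 4 (1 cut) → $18 − $2 = $16.

16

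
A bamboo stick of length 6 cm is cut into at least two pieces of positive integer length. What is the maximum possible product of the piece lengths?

9

Fill prod[k] for k=2..6: at each k try every first piece i and multiply by the better of (k−i) uncut or prod[k−i].
prod[2] = 1×max(1,0) = 1×1 = 1
prod[3] = 1×max(2,1) = 1×2 = 2
prod[4] = 2×max(2,1) = 2×2 = 4
prod[5] = 2×max(3,2) = 2×3 = 6
prod[6] = 3×max(3,2) = 3×3 = 9
One optimal split: 3 + 3; product 3×3 = 9.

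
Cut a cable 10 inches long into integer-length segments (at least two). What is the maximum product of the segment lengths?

Fill P[k] for k=2..10: at each k try every first piece i and multiply by the better of (k−i) uncut or P[k−i].
P[2] = 1·max(1,0) = 1·1 = 1
P[3] = 1·max(2,1) = 1·2 = 2
P[4] = 2·max(2,1) = 2·2 = 4
P[5] = 2·max(3,2) = 2·3 = 6
P[6] = 3·max(3,2) = 3·3 = 9
P[7] = 2·max(5,6) = 2·6 = 12
P[8] = 2·max(6,9) = 2·9 = 18
P[9] = 3·max(6,9) = 3·9 = 27
P[10] = 2·max(8,18) = 2·18 = 36
One optimal split: 3 + 3 + 2 + 2; product 3·3·2·2 = 36.

36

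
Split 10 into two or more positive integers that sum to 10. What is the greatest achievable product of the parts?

Let g[k] be the best product for length k (with at least one cut). For each first piece i, the rest contributes max(k−i, g[k−i]).
g[2] = 1*max(1,0) = 1*1 = 1
g[3] = 1*max(2,1) = 1*2 = 2
g[4] = 2*max(2,1) = 2*2 = 4
g[5] = 2*max(3,2) = 2*3 = 6
g[6] = 3*max(3,2) = 3*3 = 9
g[7] = 2*max(5,6) = 2*6 = 12
g[8] = 2*max(6,9) = 2*9 = 18
g[9] = 3*max(6,9) = 3*9 = 27
g[10] = 2*max(8,18) = 2*18 = 36
One optimal split: 3 + 3 + 2 + 2; product 3*3*2*2 = 36.

36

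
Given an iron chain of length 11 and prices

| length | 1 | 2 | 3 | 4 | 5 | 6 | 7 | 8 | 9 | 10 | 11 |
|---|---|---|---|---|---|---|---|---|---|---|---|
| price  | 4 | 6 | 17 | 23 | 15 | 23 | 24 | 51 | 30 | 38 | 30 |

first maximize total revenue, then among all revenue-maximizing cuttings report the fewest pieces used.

2

Build r[k] bottom-up: r[k] = max over allowed piece i of (p[i] + r[k−i]).
r[1] = 4
r[2] = max(4+4, 6+0) = 8
r[3] = max(4+8, 6+4, 17+0) = 17
r[4] = max(4+17, 6+8, 17+4, 23+0) = 23
r[5] = max(4+23, 6+17, 17+8, 23+4, 15+0) = 27
r[6] = max(4+27, 6+23, 17+17, 23+8, 15+4, 23+0) = 34
r[7] = max(4+34, 6+27, 17+23, …, 23+4, 24+0) = 40
r[8] = max(4+40, 6+34, 17+27, …, 24+4, 51+0) = 51
r[9] = max(4+51, 6+40, 17+34, …, 51+4, 30+0) = 55
r[10] = max(4+55, 6+51, 17+40, …, 30+4, 38+0) = 59
r[11] = max(4+59, 6+55, 17+51, …, 38+4, 30+0) = 68
Maximum revenue is $68.
Now minimize piece count subject to staying optimal: for each k, pieces[k] = 1 + min over i with p[i]+r[k−i]=r[k] of pieces[k−i].
pieces[8] = 1
pieces[9] = 2
pieces[10] = 3
pieces[11] = 2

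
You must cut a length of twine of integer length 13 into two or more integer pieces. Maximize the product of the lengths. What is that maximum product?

Fill prod[k] for k=2..13: at each k try every first piece i and multiply by the better of (k−i) uncut or prod[k−i].
prod[2] = 1·max(1,0) = 1·1 = 1
prod[3] = 1·max(2,1) = 1·2 = 2
prod[4] = 2·max(2,1) = 2·2 = 4
prod[5] = 2·max(3,2) = 2·3 = 6
prod[6] = 3·max(3,2) = 3·3 = 9
prod[7] = 2·max(5,6) = 2·6 = 12
prod[8] = 2·max(6,9) = 2·9 = 18
prod[9] = 3·max(6,9) = 3·9 = 27
prod[10] = 2·max(8,18) = 2·18 = 36
prod[11] = 2·max(9,27) = 2·27 = 54
prod[12] = 3·max(9,27) = 3·27 = 81
prod[13] = 2·max(11,54) = 2·54 = 108
One optimal split: 3 + 3 + 3 + 2 + 2; product 3·3·3·2·2 = 108.

108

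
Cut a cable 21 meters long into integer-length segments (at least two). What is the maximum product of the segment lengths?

2187

Let prod[k] be the best product for length k (with at least one cut). For each first piece i, the rest contributes max(k−i, prod[k−i]).
prod[2] = 1·max(1,0) = 1·1 = 1
prod[3] = max(1·2, 2·1) = 2
prod[4] = max(1·3, 2·2, 3·1) = 4
prod[5] = max(1·4, 2·3, 3·2, 4·1) = 6
prod[6] = max(1·6, 2·4, 3·3, 4·2, 5·1) = 9
prod[7] = max(1·9, 2·6, 3·4, 4·3, 5·2, 6·1) = 12
prod[8] = max(1·12, 2·9, 3·6, …, 6·2, 7·1) = 18
prod[9] = max(1·18, 2·12, 3·9, …, 7·2, 8·1) = 27
prod[10] = max(1·27, 2·18, 3·12, …, 8·2, 9·1) = 36
prod[11] = max(1·36, 2·27, 3·18, …, 9·2, 10·1) = 54
prod[12] = max(1·54, 2·36, 3·27, …, 10·2, 11·1) = 81
prod[13] = max(1·81, 2·54, 3·36, …, 11·2, 12·1) = 108
prod[14] = max(1·108, 2·81, 3·54, …, 12·2, 13·1) = 162
prod[15] = max(1·162, 2·108, 3·81, …, 13·2, 14·1) = 243
prod[16] = max(1·243, 2·162, 3·108, …, 14·2, 15·1) = 324
prod[17] = max(1·324, 2·243, 3·162, …, 15·2, 16·1) = 486
prod[18] = max(1·486, 2·324, 3·243, …, 16·2, 17·1) = 729
prod[19] = max(1·729, 2·486, 3·324, …, 17·2, 18·1) = 972
prod[20] = max(1·972, 2·729, 3·486, …, 18·2, 19·1) = 1458
prod[21] = max(1·1458, 2·972, 3·729, …, 19·2, 20·1) = 2187
One optimal split: 3 + 3 + 3 + 3 + 3 + 3 + 3; product 3·3·3·3·3·3·3 = 2187.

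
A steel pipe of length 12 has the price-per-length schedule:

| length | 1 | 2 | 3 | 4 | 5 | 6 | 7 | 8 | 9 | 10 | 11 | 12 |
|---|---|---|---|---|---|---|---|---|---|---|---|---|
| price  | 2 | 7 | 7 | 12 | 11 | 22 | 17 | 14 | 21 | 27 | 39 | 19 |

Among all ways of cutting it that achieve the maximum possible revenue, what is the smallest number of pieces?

2

Let r[k] be the best obtainable value from length k. For each k, try every first piece i and keep the best of price[i] + r[k−i].
r[1] = 2
r[2] = max(2+2, 7+0) = 7
r[3] = max(2+7, 7+2, 7+0) = 9
r[4] = max(2+9, 7+7, 7+2, 12+0) = 14
r[5] = max(2+14, 7+9, 7+7, 12+2, 11+0) = 16
r[6] = max(2+16, 7+14, 7+9, 12+7, 11+2, 22+0) = 22
r[7] = max(2+22, 7+16, 7+14, …, 22+2, 17+0) = 24
r[8] = max(2+24, 7+22, 7+16, …, 17+2, 14+0) = 29
r[9] = max(2+29, 7+24, 7+22, …, 14+2, 21+0) = 31
r[10] = max(2+31, 7+29, 7+24, …, 21+2, 27+0) = 36
r[11] = max(2+36, 7+31, 7+29, …, 27+2, 39+0) = 39
r[12] = max(2+39, 7+36, 7+31, …, 39+2, 19+0) = 44
Maximum revenue is $44.
Now minimize piece count subject to staying optimal: for each k, pieces[k] = 1 + min over i with p[i]+r[k−i]=r[k] of pieces[k−i].
pieces[9] = 3
pieces[10] = 3
pieces[11] = 1
pieces[12] = 2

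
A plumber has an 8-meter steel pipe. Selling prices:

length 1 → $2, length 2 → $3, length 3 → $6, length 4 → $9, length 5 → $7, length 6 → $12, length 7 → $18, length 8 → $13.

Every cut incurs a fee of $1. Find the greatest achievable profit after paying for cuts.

19

Consider every possible first cut. r[k] is the best of p[i]+r[k−i] over all sellable i≤k, charging 1 whenever i<k.
r[1] = 2
r[2] = max(2+2-1, 3+0) = 3
r[3] = max(2+3-1, 3+2-1, 6+0) = 6
r[4] = max(2+6-1, 3+3-1, 6+2-1, 9+0) = 9
r[5] = max(2+9-1, 3+6-1, 6+3-1, 9+2-1, 7+0) = 10
r[6] = max(2+10-1, 3+9-1, 6+6-1, 9+3-1, 7+2-1, 12+0) = 12
r[7] = max(2+12-1, 3+10-1, 6+9-1, …, 12+2-1, 18+0) = 18
r[8] = max(2+18-1, 3+12-1, 6+10-1, …, 18+2-1, 13+0) = 19
One optimal plan: pieces 7 + 1 (1 cut) → $20 − $1 = $19.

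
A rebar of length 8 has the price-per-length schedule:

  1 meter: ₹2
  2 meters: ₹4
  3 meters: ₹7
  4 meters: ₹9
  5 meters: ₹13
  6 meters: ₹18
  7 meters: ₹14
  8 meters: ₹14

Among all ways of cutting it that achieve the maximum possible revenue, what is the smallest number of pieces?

Let r[k] be the best obtainable value from length k. For each k, try every first piece i and keep the best of price[i] + r[k−i].
r[1] = 2
r[2] = 4  (first piece 1, then r[1]=2)
r[3] = 7
r[4] = 9  (first piece 1, then r[3]=7)
r[5] = 13
r[6] = 18
r[7] = 20  (first piece 1, then r[6]=18)
r[8] = 22  (first piece 1, then r[7]=20)
Maximum revenue is ₹22.
Now minimize piece count subject to staying optimal: for each k, pieces[k] = 1 + min over i with p[i]+r[k−i]=r[k] of pieces[k−i].
pieces[5] = 1
pieces[6] = 1
pieces[7] = 2
pieces[8] = 2

2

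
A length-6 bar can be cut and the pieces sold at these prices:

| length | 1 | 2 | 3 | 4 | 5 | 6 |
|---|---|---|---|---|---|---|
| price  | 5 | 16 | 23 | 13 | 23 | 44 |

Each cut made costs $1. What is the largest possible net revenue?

46

Build net[k] bottom-up: net[k] = max over allowed piece i of (p[i] + net[k−i]) − 1 per cut.
net[1] = 5
net[2] = max(5+5-1, 16+0) = 16
net[3] = max(5+16-1, 16+5-1, 23+0) = 23
net[4] = max(5+23-1, 16+16-1, 23+5-1, 13+0) = 31
net[5] = max(5+31-1, 16+23-1, 23+16-1, 13+5-1, 23+0) = 38
net[6] = max(5+38-1, 16+31-1, 23+23-1, 13+16-1, 23+5-1, 44+0) = 46
One optimal plan: pieces 2 + 2 + 2 (2 cuts) → $48 − $2 = $46.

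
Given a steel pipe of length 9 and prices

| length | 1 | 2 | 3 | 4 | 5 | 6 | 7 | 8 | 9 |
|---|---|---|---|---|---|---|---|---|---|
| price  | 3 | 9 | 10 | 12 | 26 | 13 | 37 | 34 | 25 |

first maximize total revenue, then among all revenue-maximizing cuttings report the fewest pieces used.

2

Build r[k] bottom-up: r[k] = max over allowed piece i of (p[i] + r[k−i]).
r[1] = 3
r[2] = max(3+3, 9+0) = 9
r[3] = max(3+9, 9+3, 10+0) = 12
r[4] = max(3+12, 9+9, 10+3, 12+0) = 18
r[5] = max(3+18, 9+12, 10+9, 12+3, 26+0) = 26
r[6] = max(3+26, 9+18, 10+12, 12+9, 26+3, 13+0) = 29
r[7] = max(3+29, 9+26, 10+18, …, 13+3, 37+0) = 37
r[8] = max(3+37, 9+29, 10+26, …, 37+3, 34+0) = 40
r[9] = max(3+40, 9+37, 10+29, …, 34+3, 25+0) = 46
Maximum revenue is $46.
Now minimize piece count subject to staying optimal: for each k, pieces[k] = 1 + min over i with p[i]+r[k−i]=r[k] of pieces[k−i].
pieces[6] = 2
pieces[7] = 1
pieces[8] = 2
pieces[9] = 2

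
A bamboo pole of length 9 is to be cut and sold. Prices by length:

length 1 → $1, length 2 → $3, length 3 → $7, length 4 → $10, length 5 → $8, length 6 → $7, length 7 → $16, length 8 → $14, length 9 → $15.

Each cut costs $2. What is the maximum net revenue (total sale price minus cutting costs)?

17

Build r[k] bottom-up: r[k] = max over allowed piece i of (p[i] + r[k−i]) − 2 per cut.
r[1] = 1
r[2] = max(1+1-2, 3+0) = 3
r[3] = max(1+3-2, 3+1-2, 7+0) = 7
r[4] = max(1+7-2, 3+3-2, 7+1-2, 10+0) = 10
r[5] = max(1+10-2, 3+7-2, 7+3-2, 10+1-2, 8+0) = 9
r[6] = max(1+9-2, 3+10-2, 7+7-2, 10+3-2, 8+1-2, 7+0) = 12
r[7] = max(1+12-2, 3+9-2, 7+10-2, …, 7+1-2, 16+0) = 16
r[8] = max(1+16-2, 3+12-2, 7+9-2, …, 16+1-2, 14+0) = 18
r[9] = max(1+18-2, 3+16-2, 7+12-2, …, 14+1-2, 15+0) = 17
One optimal plan: pieces 4 + 4 + 1 (2 cuts) → $21 − $4 = $17.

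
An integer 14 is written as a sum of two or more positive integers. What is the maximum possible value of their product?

Let g[k] be the best product for length k (with at least one cut). For each first piece i, the rest contributes max(k−i, g[k−i]).
Small cases: g[2]=1, g[3]=2, g[4]=4, g[5]=6, g[6]=9.
g[7] = 2·max(5,6) = 2·6 = 12
g[8] = 2·max(6,9) = 2·9 = 18
g[9] = 3·max(6,9) = 3·9 = 27
g[10] = 2·max(8,18) = 2·18 = 36
g[11] = 2·max(9,27) = 2·27 = 54
g[12] = 3·max(9,27) = 3·27 = 81
g[13] = 2·max(11,54) = 2·54 = 108
g[14] = 2·max(12,81) = 2·81 = 162
One optimal split: 3 + 3 + 3 + 3 + 2; product 3·3·3·3·2 = 162.

162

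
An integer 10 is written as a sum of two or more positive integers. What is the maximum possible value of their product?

36

Define g[k] = max over 1≤i<k of i · max(k−i, g[k−i]); the inner max lets the remainder stay uncut if that's better.
Small cases: g[2]=1, g[3]=2, g[4]=4, g[5]=6.
g[6] = max(1*6, 2*4, 3*3, 4*2, 5*1) = 9
g[7] = max(1*9, 2*6, 3*4, 4*3, 5*2, 6*1) = 12
g[8] = max(1*12, 2*9, 3*6, …, 6*2, 7*1) = 18
g[9] = max(1*18, 2*12, 3*9, …, 7*2, 8*1) = 27
g[10] = max(1*27, 2*18, 3*12, …, 8*2, 9*1) = 36
One optimal split: 3 + 3 + 2 + 2; product 3*3*2*2 = 36.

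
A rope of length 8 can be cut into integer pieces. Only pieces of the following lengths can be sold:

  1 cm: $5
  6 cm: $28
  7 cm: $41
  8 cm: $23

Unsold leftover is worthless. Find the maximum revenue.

46

Consider every possible first cut. best[k] is the best of p[i]+best[k−i] over all sellable i≤k.
best[1] = 5
best[2] = 10  (first piece 1, then best[1]=5)
best[3] = 15  (first piece 1, then best[2]=10)
best[4] = 20  (first piece 1, then best[3]=15)
best[5] = 25  (first piece 1, then best[4]=20)
best[6] = max(5+25, 28+0) = 30
best[7] = max(5+30, 28+5, 41+0) = 41
best[8] = max(5+41, 28+10, 41+5, 23+0) = 46
One optimal cutting: 7 + 1 → $46.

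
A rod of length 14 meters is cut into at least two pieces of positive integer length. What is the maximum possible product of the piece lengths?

Let P[k] be the best product for length k (with at least one cut). For each first piece i, the rest contributes max(k−i, P[k−i]).
P[2] = 1·max(1,0) = 1·1 = 1
P[3] = max(1·2, 2·1) = 2
P[4] = max(1·3, 2·2, 3·1) = 4
P[5] = max(1·4, 2·3, 3·2, 4·1) = 6
P[6] = max(1·6, 2·4, 3·3, 4·2, 5·1) = 9
P[7] = max(1·9, 2·6, 3·4, 4·3, 5·2, 6·1) = 12
P[8] = max(1·12, 2·9, 3·6, …, 6·2, 7·1) = 18
P[9] = max(1·18, 2·12, 3·9, …, 7·2, 8·1) = 27
P[10] = max(1·27, 2·18, 3·12, …, 8·2, 9·1) = 36
P[11] = max(1·36, 2·27, 3·18, …, 9·2, 10·1) = 54
P[12] = max(1·54, 2·36, 3·27, …, 10·2, 11·1) = 81
P[13] = max(1·81, 2·54, 3·36, …, 11·2, 12·1) = 108
P[14] = max(1·108, 2·81, 3·54, …, 12·2, 13·1) = 162
One optimal split: 3 + 3 + 3 + 3 + 2; product 3·3·3·3·2 = 162.

162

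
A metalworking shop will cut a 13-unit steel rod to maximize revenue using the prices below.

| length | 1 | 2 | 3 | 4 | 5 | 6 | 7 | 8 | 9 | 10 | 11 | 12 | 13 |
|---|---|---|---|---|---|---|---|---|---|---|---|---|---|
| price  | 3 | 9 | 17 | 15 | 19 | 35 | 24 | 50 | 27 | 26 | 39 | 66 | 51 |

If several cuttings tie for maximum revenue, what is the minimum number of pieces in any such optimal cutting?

3

Build r[k] bottom-up: r[k] = max over allowed piece i of (p[i] + r[k−i]).
r[1] = 3
r[2] = 9
r[3] = 17
r[4] = 20  (first piece 1, then r[3]=17)
r[5] = 26  (first piece 2, then r[3]=17)
r[6] = 35
r[7] = 38  (first piece 1, then r[6]=35)
r[8] = 50
r[9] = 53  (first piece 1, then r[8]=50)
r[10] = 59  (first piece 2, then r[8]=50)
r[11] = 67  (first piece 3, then r[8]=50)
r[12] = 70  (first piece 1, then r[11]=67)
r[13] = 76  (first piece 2, then r[11]=67)
Maximum revenue is $76.
Now minimize piece count subject to staying optimal: for each k, pieces[k] = 1 + min over i with p[i]+r[k−i]=r[k] of pieces[k−i].
pieces[10] = 2
pieces[11] = 2
pieces[12] = 2
pieces[13] = 3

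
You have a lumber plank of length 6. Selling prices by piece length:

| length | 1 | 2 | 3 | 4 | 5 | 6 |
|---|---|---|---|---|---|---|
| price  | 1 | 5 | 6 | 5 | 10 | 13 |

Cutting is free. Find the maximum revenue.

15

Build best[k] bottom-up: best[k] = max over allowed piece i of (p[i] + best[k−i]).
best[1] = 1
best[2] = max(1+1, 5+0) = 5
best[3] = max(1+5, 5+1, 6+0) = 6
best[4] = max(1+6, 5+5, 6+1, 5+0) = 10
best[5] = max(1+10, 5+6, 6+5, 5+1, 10+0) = 11
best[6] = max(1+11, 5+10, 6+6, 5+5, 10+1, 13+0) = 15
One optimal cutting: 2 + 2 + 2 → $5 + $5 + $5 = $15.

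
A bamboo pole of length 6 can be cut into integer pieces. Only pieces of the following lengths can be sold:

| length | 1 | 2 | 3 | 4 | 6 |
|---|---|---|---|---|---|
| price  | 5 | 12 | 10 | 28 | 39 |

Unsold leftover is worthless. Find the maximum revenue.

Consider every possible first cut. best[k] is the best of p[i]+best[k−i] over all sellable i≤k.
best[1] = 5
best[2] = max(5+5, 12+0) = 12
best[3] = max(5+12, 12+5, 10+0) = 17
best[4] = max(5+17, 12+12, 10+5, 28+0) = 28
best[5] = max(5+28, 12+17, 10+12, 28+5) = 33
best[6] = max(5+33, 12+28, 10+17, 28+12, 39+0) = 40
One optimal cutting: 4 + 2 → $40.

40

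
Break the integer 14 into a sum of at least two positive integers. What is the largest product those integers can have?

162

Let f[k] be the best product for length k (with at least one cut). For each first piece i, the rest contributes max(k−i, f[k−i]).
f[2] = 1×max(1,0) = 1×1 = 1
f[3] = max(1×2, 2×1) = 2
f[4] = max(1×3, 2×2, 3×1) = 4
f[5] = max(1×4, 2×3, 3×2, 4×1) = 6
f[6] = max(1×6, 2×4, 3×3, 4×2, 5×1) = 9
f[7] = max(1×9, 2×6, 3×4, 4×3, 5×2, 6×1) = 12
f[8] = max(1×12, 2×9, 3×6, …, 6×2, 7×1) = 18
f[9] = max(1×18, 2×12, 3×9, …, 7×2, 8×1) = 27
f[10] = max(1×27, 2×18, 3×12, …, 8×2, 9×1) = 36
f[11] = max(1×36, 2×27, 3×18, …, 9×2, 10×1) = 54
f[12] = max(1×54, 2×36, 3×27, …, 10×2, 11×1) = 81
f[13] = max(1×81, 2×54, 3×36, …, 11×2, 12×1) = 108
f[14] = max(1×108, 2×81, 3×54, …, 12×2, 13×1) = 162
One optimal split: 3 + 3 + 3 + 3 + 2; product 3×3×3×3×2 = 162.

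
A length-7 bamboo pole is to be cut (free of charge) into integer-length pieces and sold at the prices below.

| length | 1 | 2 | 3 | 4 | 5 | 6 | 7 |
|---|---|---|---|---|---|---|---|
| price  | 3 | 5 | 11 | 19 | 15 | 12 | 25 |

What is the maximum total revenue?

30

Let r[k] be the best obtainable value from length k. For each k, try every first piece i and keep the best of price[i] + r[k−i].
r[1] = 3
r[2] = 6  (first piece 1, then r[1]=3)
r[3] = 11
r[4] = 19
r[5] = 22  (first piece 1, then r[4]=19)
r[6] = 25  (first piece 1, then r[5]=22)
r[7] = 30  (first piece 3, then r[4]=19)
One optimal cutting: 4 + 3 → $19 + $11 = $30.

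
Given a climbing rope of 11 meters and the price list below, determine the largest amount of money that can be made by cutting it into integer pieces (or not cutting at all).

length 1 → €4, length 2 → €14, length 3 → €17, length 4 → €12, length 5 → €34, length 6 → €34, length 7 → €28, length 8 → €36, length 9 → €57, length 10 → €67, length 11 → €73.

76

Build R[k] bottom-up: R[k] = max over allowed piece i of (p[i] + R[k−i]).
R[1] = 4
R[2] = 14
R[3] = 18  (first piece 1, then R[2]=14)
R[4] = 28  (first piece 2, then R[2]=14)
R[5] = 34
R[6] = 42  (first piece 2, then R[4]=28)
R[7] = 48  (first piece 2, then R[5]=34)
R[8] = 56  (first piece 2, then R[6]=42)
R[9] = 62  (first piece 2, then R[7]=48)
R[10] = 70  (first piece 2, then R[8]=56)
R[11] = 76  (first piece 2, then R[9]=62)
One optimal cutting: 5 + 2 + 2 + 2 → €34 + €14 + €14 + €14 = €76.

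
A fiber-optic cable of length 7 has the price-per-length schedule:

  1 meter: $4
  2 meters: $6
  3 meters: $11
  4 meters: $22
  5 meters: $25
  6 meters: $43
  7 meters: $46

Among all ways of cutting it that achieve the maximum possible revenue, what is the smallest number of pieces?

2

Let r[k] be the best obtainable value from length k. For each k, try every first piece i and keep the best of price[i] + r[k−i].
r[1] = 4
r[2] = 8  (first piece 1, then r[1]=4)
r[3] = 12  (first piece 1, then r[2]=8)
r[4] = 22
r[5] = 26  (first piece 1, then r[4]=22)
r[6] = 43
r[7] = 47  (first piece 1, then r[6]=43)
Maximum revenue is $47.
Now minimize piece count subject to staying optimal: for each k, pieces[k] = 1 + min over i with p[i]+r[k−i]=r[k] of pieces[k−i].
pieces[4] = 1
pieces[5] = 2
pieces[6] = 1
pieces[7] = 2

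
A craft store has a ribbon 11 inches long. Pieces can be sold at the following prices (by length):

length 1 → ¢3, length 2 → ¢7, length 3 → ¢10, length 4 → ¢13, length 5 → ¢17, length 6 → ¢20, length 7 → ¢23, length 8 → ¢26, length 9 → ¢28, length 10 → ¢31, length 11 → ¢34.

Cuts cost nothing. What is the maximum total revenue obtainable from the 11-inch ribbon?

Build best[k] bottom-up: best[k] = max over allowed piece i of (p[i] + best[k−i]).
best[1] = 3
best[2] = 7
best[3] = 10  (first piece 1, then best[2]=7)
best[4] = 14  (first piece 2, then best[2]=7)
best[5] = 17  (first piece 1, then best[4]=14)
best[6] = 21  (first piece 2, then best[4]=14)
best[7] = 24  (first piece 1, then best[6]=21)
best[8] = 28  (first piece 2, then best[6]=21)
best[9] = 31  (first piece 1, then best[8]=28)
best[10] = 35  (first piece 2, then best[8]=28)
best[11] = 38  (first piece 1, then best[10]=35)
One optimal cutting: 2 + 2 + 2 + 2 + 2 + 1 → ¢7 + ¢7 + ¢7 + ¢7 + ¢7 + ¢3 = ¢38.

38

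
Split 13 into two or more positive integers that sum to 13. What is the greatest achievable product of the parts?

108

Let g[k] be the best product for length k (with at least one cut). For each first piece i, the rest contributes max(k−i, g[k−i]).
Small cases: g[2]=1, g[3]=2, g[4]=4, g[5]=6, g[6]=9, g[7]=12.
g[8] = max(1·12, 2·9, 3·6, …, 6·2, 7·1) = 18
g[9] = max(1·18, 2·12, 3·9, …, 7·2, 8·1) = 27
g[10] = max(1·27, 2·18, 3·12, …, 8·2, 9·1) = 36
g[11] = max(1·36, 2·27, 3·18, …, 9·2, 10·1) = 54
g[12] = max(1·54, 2·36, 3·27, …, 10·2, 11·1) = 81
g[13] = max(1·81, 2·54, 3·36, …, 11·2, 12·1) = 108
One optimal split: 3 + 3 + 3 + 2 + 2; product 3·3·3·2·2 = 108.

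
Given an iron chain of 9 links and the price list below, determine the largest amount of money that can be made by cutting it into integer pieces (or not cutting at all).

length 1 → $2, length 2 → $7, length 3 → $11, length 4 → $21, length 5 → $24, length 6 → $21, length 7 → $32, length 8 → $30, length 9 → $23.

Let v[k] be the best obtainable value from length k. For each k, try every first piece i and keep the best of price[i] + v[k−i].
v[1] = 2
v[2] = max(2+2, 7+0) = 7
v[3] = max(2+7, 7+2, 11+0) = 11
v[4] = max(2+11, 7+7, 11+2, 21+0) = 21
v[5] = max(2+21, 7+11, 11+7, 21+2, 24+0) = 24
v[6] = max(2+24, 7+21, 11+11, 21+7, 24+2, 21+0) = 28
v[7] = max(2+28, 7+24, 11+21, …, 21+2, 32+0) = 32
v[8] = max(2+32, 7+28, 11+24, …, 32+2, 30+0) = 42
v[9] = max(2+42, 7+32, 11+28, …, 30+2, 23+0) = 45
One optimal cutting: 5 + 4 → $24 + $21 = $45.

45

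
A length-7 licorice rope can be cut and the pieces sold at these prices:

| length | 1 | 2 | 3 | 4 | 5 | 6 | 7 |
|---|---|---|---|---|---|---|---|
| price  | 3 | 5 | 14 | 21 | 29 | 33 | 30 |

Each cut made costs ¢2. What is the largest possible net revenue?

34

Let net[k] be the best obtainable value from length k. For each k, try every first piece i and keep the best of price[i] + net[k−i] minus the 2 cut fee when i<k.
net[1] = 3
net[2] = 5
net[3] = 14
net[4] = 21
net[5] = 29
net[6] = 33
net[7] = 34  (first piece 1, then net[6]=33)
One optimal plan: pieces 6 + 1 (1 cut) → ¢36 − ¢2 = ¢34.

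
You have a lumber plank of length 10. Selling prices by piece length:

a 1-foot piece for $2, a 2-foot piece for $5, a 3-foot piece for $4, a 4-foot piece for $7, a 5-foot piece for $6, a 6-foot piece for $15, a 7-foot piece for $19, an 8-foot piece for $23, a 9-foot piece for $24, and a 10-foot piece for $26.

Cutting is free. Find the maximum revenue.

28

Let r[k] be the best obtainable value from length k. For each k, try every first piece i and keep the best of price[i] + r[k−i].
r[1] = 2
r[2] = 5
r[3] = 7  (first piece 1, then r[2]=5)
r[4] = 10  (first piece 2, then r[2]=5)
r[5] = 12  (first piece 1, then r[4]=10)
r[6] = 15  (first piece 2, then r[4]=10)
r[7] = 19
r[8] = 23
r[9] = 25  (first piece 1, then r[8]=23)
r[10] = 28  (first piece 2, then r[8]=23)
One optimal cutting: 8 + 2 → $23 + $5 = $28.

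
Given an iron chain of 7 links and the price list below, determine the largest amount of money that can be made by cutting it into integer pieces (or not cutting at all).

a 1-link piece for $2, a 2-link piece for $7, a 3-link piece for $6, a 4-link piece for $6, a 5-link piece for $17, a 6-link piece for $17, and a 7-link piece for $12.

Consider every possible first cut. best[k] is the best of p[i]+best[k−i] over all sellable i≤k.
best[1] = 2
best[2] = max(2+2, 7+0) = 7
best[3] = max(2+7, 7+2, 6+0) = 9
best[4] = max(2+9, 7+7, 6+2, 6+0) = 14
best[5] = max(2+14, 7+9, 6+7, 6+2, 17+0) = 17
best[6] = max(2+17, 7+14, 6+9, 6+7, 17+2, 17+0) = 21
best[7] = max(2+21, 7+17, 6+14, …, 17+2, 12+0) = 24
One optimal cutting: 5 + 2 → $17 + $7 = $24.

24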